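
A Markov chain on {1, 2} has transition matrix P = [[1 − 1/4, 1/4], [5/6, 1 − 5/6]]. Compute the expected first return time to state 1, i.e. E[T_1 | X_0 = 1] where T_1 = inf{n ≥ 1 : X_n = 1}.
E[T_1 | X_0 = 1] = 1/π_1 = 13/10

For an irreducible recurrent Markov chain with stationary distribution π, E[T_i | X_0 = i] = 1/π_i (Kac's formula). Here π_1 = (5/6)/(1/4 + 5/6) = (5/6)/(13/12) = 10/13, so E[T_1 | X_0 = 1] = 1/π_1 = (1/4 + 5/6)/(5/6) = (13/12)/(5/6) = 13/10.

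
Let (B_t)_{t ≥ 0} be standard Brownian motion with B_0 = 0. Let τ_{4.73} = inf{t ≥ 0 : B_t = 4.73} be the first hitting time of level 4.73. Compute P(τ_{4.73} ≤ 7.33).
P(τ_{4.73} ≤ 7.33) = 2(1 − Φ(4.73/√7.33)) = 2(1 − Φ(1.7471)) ≈ 0.0806

By the reflection principle for standard BM, P(τ_b ≤ t) = 2 · P(B_t ≥ b). Since B_t ~ N(0, t), P(B_t ≥ 4.73) = 1 − Φ(4.73/√t) = 1 − Φ(4.73/√7.33) = 1 − Φ(1.7471) ≈ 0.04031. Doubling: P(τ_{4.73} ≤ 7.33) ≈ 2 · 0.04031 = 0.08062 ≈ 0.0806.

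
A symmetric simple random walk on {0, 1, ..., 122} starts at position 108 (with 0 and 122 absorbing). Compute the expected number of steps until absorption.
E[τ | X_0 = 108] = 1512

Let v_k = E[τ | X_0 = k]. Boundary: v_0 = v_122 = 0. Recurrence: v_k = 1 + (v_{k-1} + v_{k+1})/2 for 1 ≤ k ≤ 121. The particular solution to v_k − (v_{k-1} + v_{k+1})/2 = 1 is v_k = −k^2. Adding homogeneous solution A + B k and matching boundaries gives v_k = k (122 − k). Substituting k = 108: v_108 = 108 · 14 = 1512.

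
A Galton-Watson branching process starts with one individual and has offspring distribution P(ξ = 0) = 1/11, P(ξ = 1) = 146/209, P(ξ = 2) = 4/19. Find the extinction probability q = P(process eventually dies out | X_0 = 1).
q = 19/44

The pgf is f(s) = 1/11 + 146/209·s + 4/19·s². The extinction probability q is the smallest fixed point of f in [0, 1]. Setting s = f(s):
  4/19·s² + (146/209 − 1)·s + 1/11 = 0
  4/19·s² − (1/11 + 4/19)·s + 1/11 = 0
which factors as (s − 1)·(4/19·s − 1/11) = 0, giving roots s = 1 and s = (1/11)/(4/19) = 19/44.
Mean offspring μ = 146/209 + 2·4/19 = 234/209 > 1 (supercritical), so q < 1. The extinction probability is the smaller root: q = (1/11)/(4/19) = 19/44.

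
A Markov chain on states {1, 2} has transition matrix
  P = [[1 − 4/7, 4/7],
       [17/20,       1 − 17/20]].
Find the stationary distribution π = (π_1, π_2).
π_1 = 119/199, π_2 = 80/199

Solve πP = π with π_1 + π_2 = 1. From πP = π: π_1 · (1 − 4/7) + π_2 · 17/20 = π_1 ⇒ π_2 · 17/20 = π_1 · 4/7 ⇒ π_2/π_1 = (4/7)/(17/20) = 80/119. Together with π_1 + π_2 = 1:
  π_1 = (17/20)/(4/7 + 17/20) = (17/20)/(199/140) = 119/199,
  π_2 = (4/7)/(4/7 + 17/20) = (4/7)/(199/140) = 80/199.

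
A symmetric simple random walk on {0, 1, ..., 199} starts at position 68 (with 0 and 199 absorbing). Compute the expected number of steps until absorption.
E[τ | X_0 = 68] = 8908

Let v_k = E[τ | X_0 = k]. Boundary: v_0 = v_199 = 0. Recurrence: v_k = 1 + (v_{k-1} + v_{k+1})/2 for 1 ≤ k ≤ 198. The particular solution to v_k − (v_{k-1} + v_{k+1})/2 = 1 is v_k = −k^2. Adding homogeneous solution A + B k and matching boundaries gives v_k = k (199 − k). Substituting k = 68: v_68 = 68 · 131 = 8908.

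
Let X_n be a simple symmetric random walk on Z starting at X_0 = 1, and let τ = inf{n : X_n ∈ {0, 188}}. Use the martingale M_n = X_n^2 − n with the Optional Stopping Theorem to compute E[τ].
E[τ] = 187

M_n = X_n^2 − n is a martingale (since E[X_{n+1}^2 | F_n] = X_n^2 + 1). By OST (τ has finite mean in a bounded region), E[M_τ] = E[M_0] = X_0^2 − 0 = 1^2 = 1. Also E[M_τ] = E[X_τ^2] − E[τ]. The walk exits at 0 or 188, with P(hit 188 first) = 1/188, so E[X_τ^2] = 188^2 · 1/188 + 0 = 188. Thus E[τ] = E[X_τ^2] − E[M_τ] = 188 − 1 = 187 = 1(188 − 1) = 187.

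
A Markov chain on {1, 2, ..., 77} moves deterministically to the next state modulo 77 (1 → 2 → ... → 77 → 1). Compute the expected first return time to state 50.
E[T_50 | X_0 = 50] = 77

The chain cycles deterministically, so starting at state 50 it returns in exactly 77 steps. Equivalently, the stationary distribution is uniform π_j = 1/77 for every state j, so by Kac's formula E[T_50] = 1/π_50 = 77.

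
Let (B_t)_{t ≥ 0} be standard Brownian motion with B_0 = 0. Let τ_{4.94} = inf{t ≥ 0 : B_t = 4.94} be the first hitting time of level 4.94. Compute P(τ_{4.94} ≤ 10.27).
P(τ_{4.94} ≤ 10.27) = 2(1 − Φ(4.94/√10.27)) = 2(1 − Φ(1.5415)) ≈ 0.1232

By the reflection principle for standard BM, P(τ_b ≤ t) = 2 · P(B_t ≥ b). Since B_t ~ N(0, t), P(B_t ≥ 4.94) = 1 − Φ(4.94/√t) = 1 − Φ(4.94/√10.27) = 1 − Φ(1.5415) ≈ 0.06160. Doubling: P(τ_{4.94} ≤ 10.27) ≈ 2 · 0.06160 = 0.12320 ≈ 0.1232.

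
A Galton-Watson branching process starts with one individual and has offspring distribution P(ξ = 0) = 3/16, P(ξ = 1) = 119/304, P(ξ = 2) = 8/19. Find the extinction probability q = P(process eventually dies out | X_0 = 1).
q = 57/128

The pgf is f(s) = 3/16 + 119/304·s + 8/19·s². The extinction probability q is the smallest fixed point of f in [0, 1]. Setting s = f(s):
  8/19·s² + (119/304 − 1)·s + 3/16 = 0
  8/19·s² − (3/16 + 8/19)·s + 3/16 = 0
which factors as (s − 1)·(8/19·s − 3/16) = 0, giving roots s = 1 and s = (3/16)/(8/19) = 57/128.
Mean offspring μ = 119/304 + 2·8/19 = 375/304 > 1 (supercritical), so q < 1. The extinction probability is the smaller root: q = (3/16)/(8/19) = 57/128.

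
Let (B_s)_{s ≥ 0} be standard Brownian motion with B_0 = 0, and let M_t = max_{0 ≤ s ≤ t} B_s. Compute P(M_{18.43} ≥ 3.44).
P(M_{18.43} ≥ 3.44) = 2·P(B_{18.43} ≥ 3.44) = 2(1 − Φ(3.44/√18.43)) ≈ 0.4230

By the reflection principle for Brownian motion, P(M_t ≥ a) = 2 · P(B_t ≥ a) for a ≥ 0. Since B_t ~ N(0, t), P(B_t ≥ 3.44) = 1 − Φ(3.44/√t) = 1 − Φ(3.44/√18.43) = 1 − Φ(0.8013). So
  P(M_{18.43} ≥ 3.44) = 2(1 − Φ(0.8013)) ≈ 0.4230.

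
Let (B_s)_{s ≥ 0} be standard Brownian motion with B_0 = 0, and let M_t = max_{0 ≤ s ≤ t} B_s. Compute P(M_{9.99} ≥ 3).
P(M_{9.99} ≥ 3) = 2·P(B_{9.99} ≥ 3) = 2(1 − Φ(3/√9.99)) ≈ 0.3425

By the reflection principle for Brownian motion, P(M_t ≥ a) = 2 · P(B_t ≥ a) for a ≥ 0. Since B_t ~ N(0, t), P(B_t ≥ 3) = 1 − Φ(3/√t) = 1 − Φ(3/√9.99) = 1 − Φ(0.9492). So
  P(M_{9.99} ≥ 3) = 2(1 − Φ(0.9492)) ≈ 0.3425.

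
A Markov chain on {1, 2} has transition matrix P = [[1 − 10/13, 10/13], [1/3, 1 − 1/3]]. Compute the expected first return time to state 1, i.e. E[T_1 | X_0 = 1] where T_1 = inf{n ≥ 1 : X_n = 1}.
E[T_1 | X_0 = 1] = 1/π_1 = 43/13

For an irreducible recurrent Markov chain with stationary distribution π, E[T_i | X_0 = i] = 1/π_i (Kac's formula). Here π_1 = (1/3)/(10/13 + 1/3) = (1/3)/(43/39) = 13/43, so E[T_1 | X_0 = 1] = 1/π_1 = (10/13 + 1/3)/(1/3) = (43/39)/(1/3) = 43/13.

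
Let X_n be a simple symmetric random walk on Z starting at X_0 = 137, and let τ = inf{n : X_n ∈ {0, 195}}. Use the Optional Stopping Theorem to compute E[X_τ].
E[X_τ] = 137

X_n is a martingale and τ is a bounded-mean stopping time (indeed τ is finite a.s. with bounded expectation since the walk is in a bounded region). By the OST, E[X_τ] = E[X_0] = 137. Equivalently: E[X_τ] = 195 · P(hit 195 first) + 0 · P(hit 0 first) = 195 · (137/195) = 137.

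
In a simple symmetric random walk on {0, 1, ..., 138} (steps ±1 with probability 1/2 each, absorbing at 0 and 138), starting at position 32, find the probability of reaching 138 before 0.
P(hit 138 before 0) = 32/138 = 16/69

Let u_k = P(hit 138 before 0 | start at k). Then u_0 = 0, u_138 = 1, and u_k = u_{k-1}/2 + u_{k+1}/2 for 1 ≤ k ≤ 137. This harmonic recurrence is solved by u_k = k/138, giving u_32 = 32/138 = 16/69.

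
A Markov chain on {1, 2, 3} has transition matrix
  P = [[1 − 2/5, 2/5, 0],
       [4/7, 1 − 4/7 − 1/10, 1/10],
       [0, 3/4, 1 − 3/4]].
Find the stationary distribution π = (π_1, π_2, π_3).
π = (150/269, 105/269, 14/269)

This is a birth-death chain on three states, which satisfies detailed balance: π_1 · P_{12} = π_2 · P_{21} and π_2 · P_{23} = π_3 · P_{32}.
From π_1 · 2/5 = π_2 · 4/7: π_2/π_1 = (2/5)/(4/7) = 7/10.
From π_2 · 1/10 = π_3 · 3/4: π_3/π_2 = (1/10)/(3/4) = 2/15.
Take π_1 proportional to 1; then unnormalized π = (1, 7/10, 7/75). Normalize by dividing by the sum 269/150:
  π = (150/269, 105/269, 14/269).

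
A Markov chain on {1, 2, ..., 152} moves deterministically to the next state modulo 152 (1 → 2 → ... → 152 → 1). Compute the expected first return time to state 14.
E[T_14 | X_0 = 14] = 152

The chain cycles deterministically, so starting at state 14 it returns in exactly 152 steps. Equivalently, the stationary distribution is uniform π_j = 1/152 for every state j, so by Kac's formula E[T_14] = 1/π_14 = 152.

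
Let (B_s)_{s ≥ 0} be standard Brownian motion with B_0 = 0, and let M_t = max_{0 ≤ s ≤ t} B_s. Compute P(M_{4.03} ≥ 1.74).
P(M_{4.03} ≥ 1.74) = 2·P(B_{4.03} ≥ 1.74) = 2(1 − Φ(1.74/√4.03)) ≈ 0.3861

By the reflection principle for Brownian motion, P(M_t ≥ a) = 2 · P(B_t ≥ a) for a ≥ 0. Since B_t ~ N(0, t), P(B_t ≥ 1.74) = 1 − Φ(1.74/√t) = 1 − Φ(1.74/√4.03) = 1 − Φ(0.8668). So
  P(M_{4.03} ≥ 1.74) = 2(1 − Φ(0.8668)) ≈ 0.3861.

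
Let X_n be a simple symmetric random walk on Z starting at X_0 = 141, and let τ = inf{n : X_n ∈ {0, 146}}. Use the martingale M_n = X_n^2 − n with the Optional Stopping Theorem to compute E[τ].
E[τ] = 705

M_n = X_n^2 − n is a martingale (since E[X_{n+1}^2 | F_n] = X_n^2 + 1). By OST (τ has finite mean in a bounded region), E[M_τ] = E[M_0] = X_0^2 − 0 = 141^2 = 19881. Also E[M_τ] = E[X_τ^2] − E[τ]. The walk exits at 0 or 146, with P(hit 146 first) = 141/146, so E[X_τ^2] = 146^2 · 141/146 + 0 = 20586. Thus E[τ] = E[X_τ^2] − E[M_τ] = 20586 − 19881 = 705 = 141(146 − 141) = 705.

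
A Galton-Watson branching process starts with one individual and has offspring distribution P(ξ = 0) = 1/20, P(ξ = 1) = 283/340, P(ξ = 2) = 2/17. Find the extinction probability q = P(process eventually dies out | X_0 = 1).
q = 17/40

The pgf is f(s) = 1/20 + 283/340·s + 2/17·s². The extinction probability q is the smallest fixed point of f in [0, 1]. Setting s = f(s):
  2/17·s² + (283/340 − 1)·s + 1/20 = 0
  2/17·s² − (1/20 + 2/17)·s + 1/20 = 0
which factors as (s − 1)·(2/17·s − 1/20) = 0, giving roots s = 1 and s = (1/20)/(2/17) = 17/40.
Mean offspring μ = 283/340 + 2·2/17 = 363/340 > 1 (supercritical), so q < 1. The extinction probability is the smaller root: q = (1/20)/(2/17) = 17/40.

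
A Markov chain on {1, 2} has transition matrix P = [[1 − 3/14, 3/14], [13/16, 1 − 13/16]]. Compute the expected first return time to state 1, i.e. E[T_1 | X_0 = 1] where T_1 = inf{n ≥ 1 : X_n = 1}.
E[T_1 | X_0 = 1] = 1/π_1 = 115/91

For an irreducible recurrent Markov chain with stationary distribution π, E[T_i | X_0 = i] = 1/π_i (Kac's formula). Here π_1 = (13/16)/(3/14 + 13/16) = (13/16)/(115/112) = 91/115, so E[T_1 | X_0 = 1] = 1/π_1 = (3/14 + 13/16)/(13/16) = (115/112)/(13/16) = 115/91.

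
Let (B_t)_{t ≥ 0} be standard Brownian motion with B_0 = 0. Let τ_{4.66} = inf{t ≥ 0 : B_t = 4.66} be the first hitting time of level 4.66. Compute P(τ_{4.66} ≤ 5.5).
P(τ_{4.66} ≤ 5.5) = 2(1 − Φ(4.66/√5.5)) = 2(1 − Φ(1.9870)) ≈ 0.0469

By the reflection principle for standard BM, P(τ_b ≤ t) = 2 · P(B_t ≥ b). Since B_t ~ N(0, t), P(B_t ≥ 4.66) = 1 − Φ(4.66/√t) = 1 − Φ(4.66/√5.5) = 1 − Φ(1.9870) ≈ 0.02346. Doubling: P(τ_{4.66} ≤ 5.5) ≈ 2 · 0.02346 = 0.04692 ≈ 0.0469.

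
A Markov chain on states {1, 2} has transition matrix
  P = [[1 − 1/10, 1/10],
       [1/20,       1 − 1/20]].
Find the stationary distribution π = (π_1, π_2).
π_1 = 1/3, π_2 = 2/3

Solve πP = π with π_1 + π_2 = 1. From πP = π: π_1 · (1 − 1/10) + π_2 · 1/20 = π_1 ⇒ π_2 · 1/20 = π_1 · 1/10 ⇒ π_2/π_1 = (1/10)/(1/20) = 2. Together with π_1 + π_2 = 1:
  π_1 = (1/20)/(1/10 + 1/20) = (1/20)/(3/20) = 1/3,
  π_2 = (1/10)/(1/10 + 1/20) = (1/10)/(3/20) = 2/3.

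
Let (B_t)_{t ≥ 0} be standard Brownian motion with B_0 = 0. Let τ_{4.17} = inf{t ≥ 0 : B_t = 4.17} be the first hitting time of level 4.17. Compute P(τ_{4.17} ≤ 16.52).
P(τ_{4.17} ≤ 16.52) = 2(1 − Φ(4.17/√16.52)) = 2(1 − Φ(1.0260)) ≈ 0.3049

By the reflection principle for standard BM, P(τ_b ≤ t) = 2 · P(B_t ≥ b). Since B_t ~ N(0, t), P(B_t ≥ 4.17) = 1 − Φ(4.17/√t) = 1 − Φ(4.17/√16.52) = 1 − Φ(1.0260) ≈ 0.15245. Doubling: P(τ_{4.17} ≤ 16.52) ≈ 2 · 0.15245 = 0.30490 ≈ 0.3049.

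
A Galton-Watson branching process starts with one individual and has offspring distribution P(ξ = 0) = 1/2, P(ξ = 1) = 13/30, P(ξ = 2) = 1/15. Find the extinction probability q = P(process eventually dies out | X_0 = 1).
q = 1

Mean offspring μ = 0·1/2 + 1·13/30 + 2·1/15 = 17/30 ≤ 1. For μ ≤ 1 with offspring not concentrated at 1, the Galton-Watson process goes extinct almost surely, so q = 1.
(Algebraic check: The pgf is f(s) = 1/2 + 13/30·s + 1/15·s². The extinction probability q is the smallest fixed point of f in [0, 1]. Setting s = f(s):
  1/15·s² + (13/30 − 1)·s + 1/2 = 0
  1/15·s² − (1/2 + 1/15)·s + 1/2 = 0
which factors as (s − 1)·(1/15·s − 1/2) = 0, giving roots s = 1 and s = (1/2)/(1/15) = 15/2. Since 15/2 ≥ 1, the smallest root in [0, 1] is s = 1.)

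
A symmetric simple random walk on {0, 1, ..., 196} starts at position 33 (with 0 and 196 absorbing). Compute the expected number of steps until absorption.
E[τ | X_0 = 33] = 5379

Let v_k = E[τ | X_0 = k]. Boundary: v_0 = v_196 = 0. Recurrence: v_k = 1 + (v_{k-1} + v_{k+1})/2 for 1 ≤ k ≤ 195. The particular solution to v_k − (v_{k-1} + v_{k+1})/2 = 1 is v_k = −k^2. Adding homogeneous solution A + B k and matching boundaries gives v_k = k (196 − k). Substituting k = 33: v_33 = 33 · 163 = 5379.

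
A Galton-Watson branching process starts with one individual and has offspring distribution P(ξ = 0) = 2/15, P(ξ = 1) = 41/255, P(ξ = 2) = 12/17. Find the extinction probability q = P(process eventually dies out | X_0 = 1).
q = 17/90

The pgf is f(s) = 2/15 + 41/255·s + 12/17·s². The extinction probability q is the smallest fixed point of f in [0, 1]. Setting s = f(s):
  12/17·s² + (41/255 − 1)·s + 2/15 = 0
  12/17·s² − (2/15 + 12/17)·s + 2/15 = 0
which factors as (s − 1)·(12/17·s − 2/15) = 0, giving roots s = 1 and s = (2/15)/(12/17) = 17/90.
Mean offspring μ = 41/255 + 2·12/17 = 401/255 > 1 (supercritical), so q < 1. The extinction probability is the smaller root: q = (2/15)/(12/17) = 17/90.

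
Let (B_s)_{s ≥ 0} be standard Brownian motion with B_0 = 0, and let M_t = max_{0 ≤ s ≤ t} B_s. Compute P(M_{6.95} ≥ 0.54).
P(M_{6.95} ≥ 0.54) = 2·P(B_{6.95} ≥ 0.54) = 2(1 − Φ(0.54/√6.95)) ≈ 0.8377

By the reflection principle for Brownian motion, P(M_t ≥ a) = 2 · P(B_t ≥ a) for a ≥ 0. Since B_t ~ N(0, t), P(B_t ≥ 0.54) = 1 − Φ(0.54/√t) = 1 − Φ(0.54/√6.95) = 1 − Φ(0.2048). So
  P(M_{6.95} ≥ 0.54) = 2(1 − Φ(0.2048)) ≈ 0.8377.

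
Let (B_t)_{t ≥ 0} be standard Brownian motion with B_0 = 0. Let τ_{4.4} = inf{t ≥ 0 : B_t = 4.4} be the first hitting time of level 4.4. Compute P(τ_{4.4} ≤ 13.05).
P(τ_{4.4} ≤ 13.05) = 2(1 − Φ(4.4/√13.05)) = 2(1 − Φ(1.2180)) ≈ 0.2232

By the reflection principle for standard BM, P(τ_b ≤ t) = 2 · P(B_t ≥ b). Since B_t ~ N(0, t), P(B_t ≥ 4.4) = 1 − Φ(4.4/√t) = 1 − Φ(4.4/√13.05) = 1 − Φ(1.2180) ≈ 0.11161. Doubling: P(τ_{4.4} ≤ 13.05) ≈ 2 · 0.11161 = 0.22322 ≈ 0.2232.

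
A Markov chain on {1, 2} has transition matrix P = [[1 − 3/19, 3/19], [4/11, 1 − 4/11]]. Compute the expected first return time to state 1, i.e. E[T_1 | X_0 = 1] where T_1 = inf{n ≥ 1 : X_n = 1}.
E[T_1 | X_0 = 1] = 1/π_1 = 109/76

For an irreducible recurrent Markov chain with stationary distribution π, E[T_i | X_0 = i] = 1/π_i (Kac's formula). Here π_1 = (4/11)/(3/19 + 4/11) = (4/11)/(109/209) = 76/109, so E[T_1 | X_0 = 1] = 1/π_1 = (3/19 + 4/11)/(4/11) = (109/209)/(4/11) = 109/76.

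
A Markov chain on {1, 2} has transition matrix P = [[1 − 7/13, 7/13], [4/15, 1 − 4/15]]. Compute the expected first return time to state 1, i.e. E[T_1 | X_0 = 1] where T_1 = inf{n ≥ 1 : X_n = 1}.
E[T_1 | X_0 = 1] = 1/π_1 = 157/52

For an irreducible recurrent Markov chain with stationary distribution π, E[T_i | X_0 = i] = 1/π_i (Kac's formula). Here π_1 = (4/15)/(7/13 + 4/15) = (4/15)/(157/195) = 52/157, so E[T_1 | X_0 = 1] = 1/π_1 = (7/13 + 4/15)/(4/15) = (157/195)/(4/15) = 157/52.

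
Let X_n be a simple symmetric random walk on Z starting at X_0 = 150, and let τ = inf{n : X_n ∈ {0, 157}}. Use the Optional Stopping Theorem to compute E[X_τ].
E[X_τ] = 150

X_n is a martingale and τ is a bounded-mean stopping time (indeed τ is finite a.s. with bounded expectation since the walk is in a bounded region). By the OST, E[X_τ] = E[X_0] = 150. Equivalently: E[X_τ] = 157 · P(hit 157 first) + 0 · P(hit 0 first) = 157 · (150/157) = 150.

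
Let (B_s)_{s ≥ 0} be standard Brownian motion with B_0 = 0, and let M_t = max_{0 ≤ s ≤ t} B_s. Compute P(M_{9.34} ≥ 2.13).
P(M_{9.34} ≥ 2.13) = 2·P(B_{9.34} ≥ 2.13) = 2(1 − Φ(2.13/√9.34)) ≈ 0.4858

By the reflection principle for Brownian motion, P(M_t ≥ a) = 2 · P(B_t ≥ a) for a ≥ 0. Since B_t ~ N(0, t), P(B_t ≥ 2.13) = 1 − Φ(2.13/√t) = 1 − Φ(2.13/√9.34) = 1 − Φ(0.6970). So
  P(M_{9.34} ≥ 2.13) = 2(1 − Φ(0.6970)) ≈ 0.4858.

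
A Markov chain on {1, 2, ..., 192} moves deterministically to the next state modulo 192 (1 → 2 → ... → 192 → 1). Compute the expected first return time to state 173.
E[T_173 | X_0 = 173] = 192

The chain cycles deterministically, so starting at state 173 it returns in exactly 192 steps. Equivalently, the stationary distribution is uniform π_j = 1/192 for every state j, so by Kac's formula E[T_173] = 1/π_173 = 192.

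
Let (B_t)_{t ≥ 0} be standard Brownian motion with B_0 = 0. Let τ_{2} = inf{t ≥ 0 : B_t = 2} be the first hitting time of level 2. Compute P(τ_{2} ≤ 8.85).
P(τ_{2} ≤ 8.85) = 2(1 − Φ(2/√8.85)) = 2(1 − Φ(0.6723)) ≈ 0.5014

By the reflection principle for standard BM, P(τ_b ≤ t) = 2 · P(B_t ≥ b). Since B_t ~ N(0, t), P(B_t ≥ 2) = 1 − Φ(2/√t) = 1 − Φ(2/√8.85) = 1 − Φ(0.6723) ≈ 0.25070. Doubling: P(τ_{2} ≤ 8.85) ≈ 2 · 0.25070 = 0.50140 ≈ 0.5014.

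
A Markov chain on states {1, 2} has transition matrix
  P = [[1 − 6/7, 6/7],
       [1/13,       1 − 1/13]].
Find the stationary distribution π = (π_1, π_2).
π_1 = 7/85, π_2 = 78/85

Solve πP = π with π_1 + π_2 = 1. From πP = π: π_1 · (1 − 6/7) + π_2 · 1/13 = π_1 ⇒ π_2 · 1/13 = π_1 · 6/7 ⇒ π_2/π_1 = (6/7)/(1/13) = 78/7. Together with π_1 + π_2 = 1:
  π_1 = (1/13)/(6/7 + 1/13) = (1/13)/(85/91) = 7/85,
  π_2 = (6/7)/(6/7 + 1/13) = (6/7)/(85/91) = 78/85.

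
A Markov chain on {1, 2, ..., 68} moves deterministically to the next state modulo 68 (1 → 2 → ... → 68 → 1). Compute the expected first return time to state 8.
E[T_8 | X_0 = 8] = 68

The chain cycles deterministically, so starting at state 8 it returns in exactly 68 steps. Equivalently, the stationary distribution is uniform π_j = 1/68 for every state j, so by Kac's formula E[T_8] = 1/π_8 = 68.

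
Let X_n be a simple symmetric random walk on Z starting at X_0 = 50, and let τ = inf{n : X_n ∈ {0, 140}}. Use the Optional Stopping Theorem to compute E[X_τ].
E[X_τ] = 50

X_n is a martingale and τ is a bounded-mean stopping time (indeed τ is finite a.s. with bounded expectation since the walk is in a bounded region). By the OST, E[X_τ] = E[X_0] = 50. Equivalently: E[X_τ] = 140 · P(hit 140 first) + 0 · P(hit 0 first) = 140 · (50/140) = 50.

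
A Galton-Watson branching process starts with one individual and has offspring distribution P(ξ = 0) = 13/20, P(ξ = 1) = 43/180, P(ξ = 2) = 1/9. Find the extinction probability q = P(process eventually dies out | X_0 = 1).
q = 1

Mean offspring μ = 0·13/20 + 1·43/180 + 2·1/9 = 83/180 ≤ 1. For μ ≤ 1 with offspring not concentrated at 1, the Galton-Watson process goes extinct almost surely, so q = 1.
(Algebraic check: The pgf is f(s) = 13/20 + 43/180·s + 1/9·s². The extinction probability q is the smallest fixed point of f in [0, 1]. Setting s = f(s):
  1/9·s² + (43/180 − 1)·s + 13/20 = 0
  1/9·s² − (13/20 + 1/9)·s + 13/20 = 0
which factors as (s − 1)·(1/9·s − 13/20) = 0, giving roots s = 1 and s = (13/20)/(1/9) = 117/20. Since 117/20 ≥ 1, the smallest root in [0, 1] is s = 1.)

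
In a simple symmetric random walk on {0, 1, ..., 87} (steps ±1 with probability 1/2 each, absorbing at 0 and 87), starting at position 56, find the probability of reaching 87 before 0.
P(hit 87 before 0) = 56/87

Let u_k = P(hit 87 before 0 | start at k). Then u_0 = 0, u_87 = 1, and u_k = u_{k-1}/2 + u_{k+1}/2 for 1 ≤ k ≤ 86. This harmonic recurrence is solved by u_k = k/87, giving u_56 = 56/87.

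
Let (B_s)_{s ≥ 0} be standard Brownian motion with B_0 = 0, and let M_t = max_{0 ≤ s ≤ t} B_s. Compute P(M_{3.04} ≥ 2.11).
P(M_{3.04} ≥ 2.11) = 2·P(B_{3.04} ≥ 2.11) = 2(1 − Φ(2.11/√3.04)) ≈ 0.2262

By the reflection principle for Brownian motion, P(M_t ≥ a) = 2 · P(B_t ≥ a) for a ≥ 0. Since B_t ~ N(0, t), P(B_t ≥ 2.11) = 1 − Φ(2.11/√t) = 1 − Φ(2.11/√3.04) = 1 − Φ(1.2102). So
  P(M_{3.04} ≥ 2.11) = 2(1 − Φ(1.2102)) ≈ 0.2262.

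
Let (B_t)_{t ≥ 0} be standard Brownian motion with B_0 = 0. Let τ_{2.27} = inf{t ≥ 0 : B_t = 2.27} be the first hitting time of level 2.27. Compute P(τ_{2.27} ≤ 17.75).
P(τ_{2.27} ≤ 17.75) = 2(1 − Φ(2.27/√17.75)) = 2(1 − Φ(0.5388)) ≈ 0.5900

By the reflection principle for standard BM, P(τ_b ≤ t) = 2 · P(B_t ≥ b). Since B_t ~ N(0, t), P(B_t ≥ 2.27) = 1 − Φ(2.27/√t) = 1 − Φ(2.27/√17.75) = 1 − Φ(0.5388) ≈ 0.29501. Doubling: P(τ_{2.27} ≤ 17.75) ≈ 2 · 0.29501 = 0.59002 ≈ 0.5900.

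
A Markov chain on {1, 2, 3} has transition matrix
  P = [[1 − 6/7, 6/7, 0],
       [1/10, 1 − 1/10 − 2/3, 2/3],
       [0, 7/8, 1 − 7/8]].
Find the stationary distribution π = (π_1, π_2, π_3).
π = (49/789, 140/263, 320/789)

This is a birth-death chain on three states, which satisfies detailed balance: π_1 · P_{12} = π_2 · P_{21} and π_2 · P_{23} = π_3 · P_{32}.
From π_1 · 6/7 = π_2 · 1/10: π_2/π_1 = (6/7)/(1/10) = 60/7.
From π_2 · 2/3 = π_3 · 7/8: π_3/π_2 = (2/3)/(7/8) = 16/21.
Take π_1 proportional to 1; then unnormalized π = (1, 60/7, 320/49). Normalize by dividing by the sum 789/49:
  π = (49/789, 140/263, 320/789).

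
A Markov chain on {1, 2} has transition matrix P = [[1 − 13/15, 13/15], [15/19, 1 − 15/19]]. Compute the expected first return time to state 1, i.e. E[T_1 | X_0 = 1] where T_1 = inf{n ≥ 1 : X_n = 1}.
E[T_1 | X_0 = 1] = 1/π_1 = 472/225

For an irreducible recurrent Markov chain with stationary distribution π, E[T_i | X_0 = i] = 1/π_i (Kac's formula). Here π_1 = (15/19)/(13/15 + 15/19) = (15/19)/(472/285) = 225/472, so E[T_1 | X_0 = 1] = 1/π_1 = (13/15 + 15/19)/(15/19) = (472/285)/(15/19) = 472/225.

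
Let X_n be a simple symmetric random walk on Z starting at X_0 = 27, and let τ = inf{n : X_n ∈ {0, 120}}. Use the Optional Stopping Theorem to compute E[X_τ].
E[X_τ] = 27

X_n is a martingale and τ is a bounded-mean stopping time (indeed τ is finite a.s. with bounded expectation since the walk is in a bounded region). By the OST, E[X_τ] = E[X_0] = 27. Equivalently: E[X_τ] = 120 · P(hit 120 first) + 0 · P(hit 0 first) = 120 · (27/120) = 27.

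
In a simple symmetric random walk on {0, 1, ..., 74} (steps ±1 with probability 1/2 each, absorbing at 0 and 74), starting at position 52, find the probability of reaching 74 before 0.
P(hit 74 before 0) = 52/74 = 26/37

Let u_k = P(hit 74 before 0 | start at k). Then u_0 = 0, u_74 = 1, and u_k = u_{k-1}/2 + u_{k+1}/2 for 1 ≤ k ≤ 73. This harmonic recurrence is solved by u_k = k/74, giving u_52 = 52/74 = 26/37.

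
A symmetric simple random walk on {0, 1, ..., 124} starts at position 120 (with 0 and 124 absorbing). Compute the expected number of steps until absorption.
E[τ | X_0 = 120] = 480

Let v_k = E[τ | X_0 = k]. Boundary: v_0 = v_124 = 0. Recurrence: v_k = 1 + (v_{k-1} + v_{k+1})/2 for 1 ≤ k ≤ 123. The particular solution to v_k − (v_{k-1} + v_{k+1})/2 = 1 is v_k = −k^2. Adding homogeneous solution A + B k and matching boundaries gives v_k = k (124 − k). Substituting k = 120: v_120 = 120 · 4 = 480.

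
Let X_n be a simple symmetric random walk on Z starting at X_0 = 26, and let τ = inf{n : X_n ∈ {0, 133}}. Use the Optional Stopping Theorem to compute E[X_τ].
E[X_τ] = 26

X_n is a martingale and τ is a bounded-mean stopping time (indeed τ is finite a.s. with bounded expectation since the walk is in a bounded region). By the OST, E[X_τ] = E[X_0] = 26. Equivalently: E[X_τ] = 133 · P(hit 133 first) + 0 · P(hit 0 first) = 133 · (26/133) = 26.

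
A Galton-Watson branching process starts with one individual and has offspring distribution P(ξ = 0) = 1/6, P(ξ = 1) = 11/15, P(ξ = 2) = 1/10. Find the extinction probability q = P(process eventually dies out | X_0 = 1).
q = 1

Mean offspring μ = 0·1/6 + 1·11/15 + 2·1/10 = 14/15 ≤ 1. For μ ≤ 1 with offspring not concentrated at 1, the Galton-Watson process goes extinct almost surely, so q = 1.
(Algebraic check: The pgf is f(s) = 1/6 + 11/15·s + 1/10·s². The extinction probability q is the smallest fixed point of f in [0, 1]. Setting s = f(s):
  1/10·s² + (11/15 − 1)·s + 1/6 = 0
  1/10·s² − (1/6 + 1/10)·s + 1/6 = 0
which factors as (s − 1)·(1/10·s − 1/6) = 0, giving roots s = 1 and s = (1/6)/(1/10) = 5/3. Since 5/3 ≥ 1, the smallest root in [0, 1] is s = 1.)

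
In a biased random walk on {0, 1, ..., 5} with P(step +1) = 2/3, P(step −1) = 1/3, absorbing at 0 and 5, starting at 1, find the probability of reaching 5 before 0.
P(hit 5 before 0) = (1 − (1/2)^1) / (1 − (1/2)^5) = 16/31

Let u_k denote P(reach 5 before 0 | start at k). Boundary: u_0 = 0, u_5 = 1. Recurrence: u_k = 2/3·u_{k+1} + 1/3·u_{k-1} for 1 ≤ k ≤ 4. Try u_k = A + B·r^k with r = q/p = (1/3)/(2/3) = 1/2. Substitution satisfies the recurrence; boundary conditions give:
  u_k = (1 − r^k) / (1 − r^N) = (1 − (1/2)^1) / (1 − (1/2)^5) = 16/31.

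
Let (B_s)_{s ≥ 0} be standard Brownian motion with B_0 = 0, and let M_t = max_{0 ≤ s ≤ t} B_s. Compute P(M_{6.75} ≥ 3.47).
P(M_{6.75} ≥ 3.47) = 2·P(B_{6.75} ≥ 3.47) = 2(1 − Φ(3.47/√6.75)) ≈ 0.1817

By the reflection principle for Brownian motion, P(M_t ≥ a) = 2 · P(B_t ≥ a) for a ≥ 0. Since B_t ~ N(0, t), P(B_t ≥ 3.47) = 1 − Φ(3.47/√t) = 1 − Φ(3.47/√6.75) = 1 − Φ(1.3356). So
  P(M_{6.75} ≥ 3.47) = 2(1 − Φ(1.3356)) ≈ 0.1817.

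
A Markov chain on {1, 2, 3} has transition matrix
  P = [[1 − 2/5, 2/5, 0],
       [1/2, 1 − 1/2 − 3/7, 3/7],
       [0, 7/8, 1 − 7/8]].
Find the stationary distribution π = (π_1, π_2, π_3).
π = (245/537, 196/537, 32/179)

This is a birth-death chain on three states, which satisfies detailed balance: π_1 · P_{12} = π_2 · P_{21} and π_2 · P_{23} = π_3 · P_{32}.
From π_1 · 2/5 = π_2 · 1/2: π_2/π_1 = (2/5)/(1/2) = 4/5.
From π_2 · 3/7 = π_3 · 7/8: π_3/π_2 = (3/7)/(7/8) = 24/49.
Take π_1 proportional to 1; then unnormalized π = (1, 4/5, 96/245). Normalize by dividing by the sum 537/245:
  π = (245/537, 196/537, 32/179).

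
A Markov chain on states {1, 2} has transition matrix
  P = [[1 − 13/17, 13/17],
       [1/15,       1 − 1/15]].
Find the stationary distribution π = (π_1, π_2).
π_1 = 17/212, π_2 = 195/212

Solve πP = π with π_1 + π_2 = 1. From πP = π: π_1 · (1 − 13/17) + π_2 · 1/15 = π_1 ⇒ π_2 · 1/15 = π_1 · 13/17 ⇒ π_2/π_1 = (13/17)/(1/15) = 195/17. Together with π_1 + π_2 = 1:
  π_1 = (1/15)/(13/17 + 1/15) = (1/15)/(212/255) = 17/212,
  π_2 = (13/17)/(13/17 + 1/15) = (13/17)/(212/255) = 195/212.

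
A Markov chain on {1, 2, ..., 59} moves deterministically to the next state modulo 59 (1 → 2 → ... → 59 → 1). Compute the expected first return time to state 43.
E[T_43 | X_0 = 43] = 59

The chain cycles deterministically, so starting at state 43 it returns in exactly 59 steps. Equivalently, the stationary distribution is uniform π_j = 1/59 for every state j, so by Kac's formula E[T_43] = 1/π_43 = 59.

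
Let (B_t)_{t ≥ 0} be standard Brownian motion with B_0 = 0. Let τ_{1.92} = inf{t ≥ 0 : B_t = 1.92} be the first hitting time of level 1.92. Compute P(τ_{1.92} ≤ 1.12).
P(τ_{1.92} ≤ 1.12) = 2(1 − Φ(1.92/√1.12)) = 2(1 − Φ(1.8142)) ≈ 0.0696

By the reflection principle for standard BM, P(τ_b ≤ t) = 2 · P(B_t ≥ b). Since B_t ~ N(0, t), P(B_t ≥ 1.92) = 1 − Φ(1.92/√t) = 1 − Φ(1.92/√1.12) = 1 − Φ(1.8142) ≈ 0.03482. Doubling: P(τ_{1.92} ≤ 1.12) ≈ 2 · 0.03482 = 0.06964 ≈ 0.0696.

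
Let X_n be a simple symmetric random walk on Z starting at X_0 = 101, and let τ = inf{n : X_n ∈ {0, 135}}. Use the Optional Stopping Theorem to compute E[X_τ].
E[X_τ] = 101

X_n is a martingale and τ is a bounded-mean stopping time (indeed τ is finite a.s. with bounded expectation since the walk is in a bounded region). By the OST, E[X_τ] = E[X_0] = 101. Equivalently: E[X_τ] = 135 · P(hit 135 first) + 0 · P(hit 0 first) = 135 · (101/135) = 101.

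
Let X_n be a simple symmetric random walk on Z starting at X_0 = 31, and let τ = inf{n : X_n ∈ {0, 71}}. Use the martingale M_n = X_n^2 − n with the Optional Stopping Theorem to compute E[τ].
E[τ] = 1240

M_n = X_n^2 − n is a martingale (since E[X_{n+1}^2 | F_n] = X_n^2 + 1). By OST (τ has finite mean in a bounded region), E[M_τ] = E[M_0] = X_0^2 − 0 = 31^2 = 961. Also E[M_τ] = E[X_τ^2] − E[τ]. The walk exits at 0 or 71, with P(hit 71 first) = 31/71, so E[X_τ^2] = 71^2 · 31/71 + 0 = 2201. Thus E[τ] = E[X_τ^2] − E[M_τ] = 2201 − 961 = 1240 = 31(71 − 31) = 1240.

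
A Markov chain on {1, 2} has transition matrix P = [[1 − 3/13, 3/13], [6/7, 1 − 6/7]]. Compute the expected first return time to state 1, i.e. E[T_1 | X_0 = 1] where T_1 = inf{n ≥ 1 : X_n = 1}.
E[T_1 | X_0 = 1] = 1/π_1 = 33/26

For an irreducible recurrent Markov chain with stationary distribution π, E[T_i | X_0 = i] = 1/π_i (Kac's formula). Here π_1 = (6/7)/(3/13 + 6/7) = (6/7)/(99/91) = 26/33, so E[T_1 | X_0 = 1] = 1/π_1 = (3/13 + 6/7)/(6/7) = (99/91)/(6/7) = 33/26.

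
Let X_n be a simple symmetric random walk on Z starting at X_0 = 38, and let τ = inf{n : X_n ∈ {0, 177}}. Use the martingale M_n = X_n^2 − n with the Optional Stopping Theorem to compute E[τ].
E[τ] = 5282

M_n = X_n^2 − n is a martingale (since E[X_{n+1}^2 | F_n] = X_n^2 + 1). By OST (τ has finite mean in a bounded region), E[M_τ] = E[M_0] = X_0^2 − 0 = 38^2 = 1444. Also E[M_τ] = E[X_τ^2] − E[τ]. The walk exits at 0 or 177, with P(hit 177 first) = 38/177, so E[X_τ^2] = 177^2 · 38/177 + 0 = 6726. Thus E[τ] = E[X_τ^2] − E[M_τ] = 6726 − 1444 = 5282 = 38(177 − 38) = 5282.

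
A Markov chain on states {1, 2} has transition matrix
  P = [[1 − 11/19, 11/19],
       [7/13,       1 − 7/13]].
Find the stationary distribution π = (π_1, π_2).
π_1 = 133/276, π_2 = 143/276

Solve πP = π with π_1 + π_2 = 1. From πP = π: π_1 · (1 − 11/19) + π_2 · 7/13 = π_1 ⇒ π_2 · 7/13 = π_1 · 11/19 ⇒ π_2/π_1 = (11/19)/(7/13) = 143/133. Together with π_1 + π_2 = 1:
  π_1 = (7/13)/(11/19 + 7/13) = (7/13)/(276/247) = 133/276,
  π_2 = (11/19)/(11/19 + 7/13) = (11/19)/(276/247) = 143/276.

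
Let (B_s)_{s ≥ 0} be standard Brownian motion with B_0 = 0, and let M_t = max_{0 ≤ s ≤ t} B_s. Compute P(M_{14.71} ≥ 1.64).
P(M_{14.71} ≥ 1.64) = 2·P(B_{14.71} ≥ 1.64) = 2(1 − Φ(1.64/√14.71)) ≈ 0.6689

By the reflection principle for Brownian motion, P(M_t ≥ a) = 2 · P(B_t ≥ a) for a ≥ 0. Since B_t ~ N(0, t), P(B_t ≥ 1.64) = 1 − Φ(1.64/√t) = 1 − Φ(1.64/√14.71) = 1 − Φ(0.4276). So
  P(M_{14.71} ≥ 1.64) = 2(1 − Φ(0.4276)) ≈ 0.6689.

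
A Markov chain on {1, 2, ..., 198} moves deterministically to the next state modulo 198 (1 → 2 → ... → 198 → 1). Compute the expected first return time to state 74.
E[T_74 | X_0 = 74] = 198

The chain cycles deterministically, so starting at state 74 it returns in exactly 198 steps. Equivalently, the stationary distribution is uniform π_j = 1/198 for every state j, so by Kac's formula E[T_74] = 1/π_74 = 198.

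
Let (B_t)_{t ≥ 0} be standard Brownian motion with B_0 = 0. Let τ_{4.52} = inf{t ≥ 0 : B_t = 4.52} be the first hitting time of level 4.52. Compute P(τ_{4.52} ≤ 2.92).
P(τ_{4.52} ≤ 2.92) = 2(1 − Φ(4.52/√2.92)) = 2(1 − Φ(2.6451)) ≈ 0.0082

By the reflection principle for standard BM, P(τ_b ≤ t) = 2 · P(B_t ≥ b). Since B_t ~ N(0, t), P(B_t ≥ 4.52) = 1 − Φ(4.52/√t) = 1 − Φ(4.52/√2.92) = 1 − Φ(2.6451) ≈ 0.00408. Doubling: P(τ_{4.52} ≤ 2.92) ≈ 2 · 0.00408 = 0.00816 ≈ 0.0082.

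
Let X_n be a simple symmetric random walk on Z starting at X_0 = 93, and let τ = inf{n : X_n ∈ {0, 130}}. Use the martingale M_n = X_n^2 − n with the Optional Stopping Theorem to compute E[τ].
E[τ] = 3441

M_n = X_n^2 − n is a martingale (since E[X_{n+1}^2 | F_n] = X_n^2 + 1). By OST (τ has finite mean in a bounded region), E[M_τ] = E[M_0] = X_0^2 − 0 = 93^2 = 8649. Also E[M_τ] = E[X_τ^2] − E[τ]. The walk exits at 0 or 130, with P(hit 130 first) = 93/130, so E[X_τ^2] = 130^2 · 93/130 + 0 = 12090. Thus E[τ] = E[X_τ^2] − E[M_τ] = 12090 − 8649 = 3441 = 93(130 − 93) = 3441.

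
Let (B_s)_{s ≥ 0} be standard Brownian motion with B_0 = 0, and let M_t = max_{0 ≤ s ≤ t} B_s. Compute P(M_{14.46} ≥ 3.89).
P(M_{14.46} ≥ 3.89) = 2·P(B_{14.46} ≥ 3.89) = 2(1 − Φ(3.89/√14.46)) ≈ 0.3063

By the reflection principle for Brownian motion, P(M_t ≥ a) = 2 · P(B_t ≥ a) for a ≥ 0. Since B_t ~ N(0, t), P(B_t ≥ 3.89) = 1 − Φ(3.89/√t) = 1 − Φ(3.89/√14.46) = 1 − Φ(1.0230). So
  P(M_{14.46} ≥ 3.89) = 2(1 − Φ(1.0230)) ≈ 0.3063.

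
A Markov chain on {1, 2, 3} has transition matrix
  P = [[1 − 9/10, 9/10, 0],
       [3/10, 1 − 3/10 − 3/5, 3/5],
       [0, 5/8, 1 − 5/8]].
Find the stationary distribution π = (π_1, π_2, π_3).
π = (25/172, 75/172, 18/43)

This is a birth-death chain on three states, which satisfies detailed balance: π_1 · P_{12} = π_2 · P_{21} and π_2 · P_{23} = π_3 · P_{32}.
From π_1 · 9/10 = π_2 · 3/10: π_2/π_1 = (9/10)/(3/10) = 3.
From π_2 · 3/5 = π_3 · 5/8: π_3/π_2 = (3/5)/(5/8) = 24/25.
Take π_1 proportional to 1; then unnormalized π = (1, 3, 72/25). Normalize by dividing by the sum 172/25:
  π = (25/172, 75/172, 18/43).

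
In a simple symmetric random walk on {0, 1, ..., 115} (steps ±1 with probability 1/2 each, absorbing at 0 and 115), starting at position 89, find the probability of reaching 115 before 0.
P(hit 115 before 0) = 89/115

Let u_k = P(hit 115 before 0 | start at k). Then u_0 = 0, u_115 = 1, and u_k = u_{k-1}/2 + u_{k+1}/2 for 1 ≤ k ≤ 114. This harmonic recurrence is solved by u_k = k/115, giving u_89 = 89/115.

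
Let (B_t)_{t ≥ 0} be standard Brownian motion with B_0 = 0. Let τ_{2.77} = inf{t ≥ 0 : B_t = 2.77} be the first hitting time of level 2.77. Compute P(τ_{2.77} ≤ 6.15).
P(τ_{2.77} ≤ 6.15) = 2(1 − Φ(2.77/√6.15)) = 2(1 − Φ(1.1170)) ≈ 0.2640

By the reflection principle for standard BM, P(τ_b ≤ t) = 2 · P(B_t ≥ b). Since B_t ~ N(0, t), P(B_t ≥ 2.77) = 1 − Φ(2.77/√t) = 1 − Φ(2.77/√6.15) = 1 − Φ(1.1170) ≈ 0.13200. Doubling: P(τ_{2.77} ≤ 6.15) ≈ 2 · 0.13200 = 0.26400 ≈ 0.2640.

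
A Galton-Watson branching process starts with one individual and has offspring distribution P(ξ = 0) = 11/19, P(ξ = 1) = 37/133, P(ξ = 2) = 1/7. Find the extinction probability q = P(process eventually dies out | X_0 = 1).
q = 1

Mean offspring μ = 0·11/19 + 1·37/133 + 2·1/7 = 75/133 ≤ 1. For μ ≤ 1 with offspring not concentrated at 1, the Galton-Watson process goes extinct almost surely, so q = 1.
(Algebraic check: The pgf is f(s) = 11/19 + 37/133·s + 1/7·s². The extinction probability q is the smallest fixed point of f in [0, 1]. Setting s = f(s):
  1/7·s² + (37/133 − 1)·s + 11/19 = 0
  1/7·s² − (11/19 + 1/7)·s + 11/19 = 0
which factors as (s − 1)·(1/7·s − 11/19) = 0, giving roots s = 1 and s = (11/19)/(1/7) = 77/19. Since 77/19 ≥ 1, the smallest root in [0, 1] is s = 1.)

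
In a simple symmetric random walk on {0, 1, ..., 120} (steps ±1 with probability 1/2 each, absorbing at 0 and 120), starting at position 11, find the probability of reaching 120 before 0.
P(hit 120 before 0) = 11/120

Let u_k = P(hit 120 before 0 | start at k). Then u_0 = 0, u_120 = 1, and u_k = u_{k-1}/2 + u_{k+1}/2 for 1 ≤ k ≤ 119. This harmonic recurrence is solved by u_k = k/120, giving u_11 = 11/120.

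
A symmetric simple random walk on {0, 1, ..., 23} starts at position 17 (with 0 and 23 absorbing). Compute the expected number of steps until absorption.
E[τ | X_0 = 17] = 102

Let v_k = E[τ | X_0 = k]. Boundary: v_0 = v_23 = 0. Recurrence: v_k = 1 + (v_{k-1} + v_{k+1})/2 for 1 ≤ k ≤ 22. The particular solution to v_k − (v_{k-1} + v_{k+1})/2 = 1 is v_k = −k^2. Adding homogeneous solution A + B k and matching boundaries gives v_k = k (23 − k). Substituting k = 17: v_17 = 17 · 6 = 102.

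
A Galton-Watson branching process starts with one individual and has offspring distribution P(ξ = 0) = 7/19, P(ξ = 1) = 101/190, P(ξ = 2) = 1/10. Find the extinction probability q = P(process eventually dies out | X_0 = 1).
q = 1

Mean offspring μ = 0·7/19 + 1·101/190 + 2·1/10 = 139/190 ≤ 1. For μ ≤ 1 with offspring not concentrated at 1, the Galton-Watson process goes extinct almost surely, so q = 1.
(Algebraic check: The pgf is f(s) = 7/19 + 101/190·s + 1/10·s². The extinction probability q is the smallest fixed point of f in [0, 1]. Setting s = f(s):
  1/10·s² + (101/190 − 1)·s + 7/19 = 0
  1/10·s² − (7/19 + 1/10)·s + 7/19 = 0
which factors as (s − 1)·(1/10·s − 7/19) = 0, giving roots s = 1 and s = (7/19)/(1/10) = 70/19. Since 70/19 ≥ 1, the smallest root in [0, 1] is s = 1.)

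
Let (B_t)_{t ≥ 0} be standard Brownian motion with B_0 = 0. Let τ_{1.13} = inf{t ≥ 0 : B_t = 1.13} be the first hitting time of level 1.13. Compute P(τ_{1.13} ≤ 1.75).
P(τ_{1.13} ≤ 1.75) = 2(1 − Φ(1.13/√1.75)) = 2(1 − Φ(0.8542)) ≈ 0.3930

By the reflection principle for standard BM, P(τ_b ≤ t) = 2 · P(B_t ≥ b). Since B_t ~ N(0, t), P(B_t ≥ 1.13) = 1 − Φ(1.13/√t) = 1 − Φ(1.13/√1.75) = 1 − Φ(0.8542) ≈ 0.19650. Doubling: P(τ_{1.13} ≤ 1.75) ≈ 2 · 0.19650 = 0.39300 ≈ 0.3930.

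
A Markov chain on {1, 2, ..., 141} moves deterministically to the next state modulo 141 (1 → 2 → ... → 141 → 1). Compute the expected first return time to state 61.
E[T_61 | X_0 = 61] = 141

The chain cycles deterministically, so starting at state 61 it returns in exactly 141 steps. Equivalently, the stationary distribution is uniform π_j = 1/141 for every state j, so by Kac's formula E[T_61] = 1/π_61 = 141.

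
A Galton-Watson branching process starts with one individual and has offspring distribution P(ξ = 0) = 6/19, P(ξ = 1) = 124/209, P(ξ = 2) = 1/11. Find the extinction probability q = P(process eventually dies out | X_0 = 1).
q = 1

Mean offspring μ = 0·6/19 + 1·124/209 + 2·1/11 = 162/209 ≤ 1. For μ ≤ 1 with offspring not concentrated at 1, the Galton-Watson process goes extinct almost surely, so q = 1.
(Algebraic check: The pgf is f(s) = 6/19 + 124/209·s + 1/11·s². The extinction probability q is the smallest fixed point of f in [0, 1]. Setting s = f(s):
  1/11·s² + (124/209 − 1)·s + 6/19 = 0
  1/11·s² − (6/19 + 1/11)·s + 6/19 = 0
which factors as (s − 1)·(1/11·s − 6/19) = 0, giving roots s = 1 and s = (6/19)/(1/11) = 66/19. Since 66/19 ≥ 1, the smallest root in [0, 1] is s = 1.)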